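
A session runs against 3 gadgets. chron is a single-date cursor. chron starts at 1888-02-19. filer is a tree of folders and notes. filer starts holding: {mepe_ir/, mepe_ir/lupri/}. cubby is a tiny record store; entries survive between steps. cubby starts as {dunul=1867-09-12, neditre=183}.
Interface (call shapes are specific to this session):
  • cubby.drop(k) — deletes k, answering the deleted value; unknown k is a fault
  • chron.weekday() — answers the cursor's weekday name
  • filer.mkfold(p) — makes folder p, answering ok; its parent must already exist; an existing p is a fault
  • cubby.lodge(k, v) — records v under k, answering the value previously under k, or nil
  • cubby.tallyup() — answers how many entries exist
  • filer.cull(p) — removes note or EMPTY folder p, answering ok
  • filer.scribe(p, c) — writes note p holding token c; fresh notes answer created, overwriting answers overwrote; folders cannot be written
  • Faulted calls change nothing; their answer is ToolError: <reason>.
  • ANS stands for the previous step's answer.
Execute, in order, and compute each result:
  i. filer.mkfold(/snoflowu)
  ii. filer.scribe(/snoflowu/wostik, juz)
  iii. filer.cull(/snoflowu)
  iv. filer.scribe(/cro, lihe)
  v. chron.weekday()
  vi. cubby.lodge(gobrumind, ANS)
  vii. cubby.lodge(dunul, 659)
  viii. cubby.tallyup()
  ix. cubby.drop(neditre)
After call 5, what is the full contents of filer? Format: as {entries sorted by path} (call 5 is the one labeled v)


Calling filer.mkfold using p='/snoflowu', and observe ok.
I try filer.scribe using p='/snoflowu/wostik', c='juz', yielding created.
I run filer.cull using p='/snoflowu', and get ToolError: not empty.
I invoke filer.scribe using p='/cro', c='lihe', — result: created.
I try chron.weekday(), → Sunday.
Using cubby.lodge using k='gobrumind', v='ANS', — result: nil.
I call cubby.lodge using k='dunul', v='659', and see 1867-09-12.
Then cubby.tallyup, which returns 3.
Next I call cubby.drop using k='neditre', and observe 183.

Answer: {cro=lihe, mepe_ir/, mepe_ir/lupri/, snoflowu/, snoflowu/wostik=juz}


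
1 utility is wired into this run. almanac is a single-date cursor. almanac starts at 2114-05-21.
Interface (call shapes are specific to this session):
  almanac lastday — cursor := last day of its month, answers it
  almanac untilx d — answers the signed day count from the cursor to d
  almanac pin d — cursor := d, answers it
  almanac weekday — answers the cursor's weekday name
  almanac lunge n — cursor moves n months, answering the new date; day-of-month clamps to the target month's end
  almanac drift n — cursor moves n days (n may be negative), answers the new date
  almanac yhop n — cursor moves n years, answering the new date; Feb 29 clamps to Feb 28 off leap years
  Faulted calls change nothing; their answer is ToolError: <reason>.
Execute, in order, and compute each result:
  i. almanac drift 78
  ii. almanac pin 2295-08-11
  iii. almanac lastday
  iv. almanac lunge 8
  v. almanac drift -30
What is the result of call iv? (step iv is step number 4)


Answer: 2296-04-30

Derivation:
CALL almanac drift[n→78]
RET  2114-08-07
CALL almanac pin[d→2295-08-11]
RET  2295-08-11
CALL almanac lastday[]
RET  2295-08-31
CALL almanac lunge[n→8]
RET  2296-04-30
CALL almanac drift[n→-30]
RET  2296-03-31


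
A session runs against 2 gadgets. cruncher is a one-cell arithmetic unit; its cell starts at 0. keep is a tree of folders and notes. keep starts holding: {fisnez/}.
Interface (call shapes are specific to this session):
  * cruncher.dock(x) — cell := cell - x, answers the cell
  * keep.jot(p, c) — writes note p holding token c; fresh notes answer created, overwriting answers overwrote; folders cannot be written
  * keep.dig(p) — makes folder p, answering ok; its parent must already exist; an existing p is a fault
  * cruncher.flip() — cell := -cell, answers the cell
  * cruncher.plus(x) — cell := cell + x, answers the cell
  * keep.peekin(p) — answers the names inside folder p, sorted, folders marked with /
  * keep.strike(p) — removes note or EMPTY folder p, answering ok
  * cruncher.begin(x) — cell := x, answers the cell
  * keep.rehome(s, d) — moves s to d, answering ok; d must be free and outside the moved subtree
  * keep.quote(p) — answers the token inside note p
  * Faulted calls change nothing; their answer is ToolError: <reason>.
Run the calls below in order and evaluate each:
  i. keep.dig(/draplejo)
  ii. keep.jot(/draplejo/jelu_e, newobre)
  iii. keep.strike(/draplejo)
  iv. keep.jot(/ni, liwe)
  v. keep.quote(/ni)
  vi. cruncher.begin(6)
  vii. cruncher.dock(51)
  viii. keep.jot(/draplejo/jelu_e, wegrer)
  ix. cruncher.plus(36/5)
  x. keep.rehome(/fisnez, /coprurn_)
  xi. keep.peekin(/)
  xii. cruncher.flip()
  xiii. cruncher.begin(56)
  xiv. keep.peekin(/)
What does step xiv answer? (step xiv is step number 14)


Answer: [coprurn_/, draplejo/, ni]

Derivation:
# dig(p→/draplejo) -> ok
# jot(p→/draplejo/jelu_e, c→newobre) -> created
# strike(p→/draplejo) -> ToolError: not empty
# jot(p→/ni, c→liwe) -> created
# quote(p→/ni) -> liwe
# begin(x→6) -> 6
# dock(x→51) -> -45
# jot(p→/draplejo/jelu_e, c→wegrer) -> overwrote
# plus(x→36/5) -> -189/5
# rehome(s→/fisnez, d→/coprurn_) -> ok
# peekin(p→/) -> [coprurn_/, draplejo/, ni]
# flip() -> 189/5
# begin(x→56) -> 56
# peekin(p→/) -> [coprurn_/, draplejo/, ni]


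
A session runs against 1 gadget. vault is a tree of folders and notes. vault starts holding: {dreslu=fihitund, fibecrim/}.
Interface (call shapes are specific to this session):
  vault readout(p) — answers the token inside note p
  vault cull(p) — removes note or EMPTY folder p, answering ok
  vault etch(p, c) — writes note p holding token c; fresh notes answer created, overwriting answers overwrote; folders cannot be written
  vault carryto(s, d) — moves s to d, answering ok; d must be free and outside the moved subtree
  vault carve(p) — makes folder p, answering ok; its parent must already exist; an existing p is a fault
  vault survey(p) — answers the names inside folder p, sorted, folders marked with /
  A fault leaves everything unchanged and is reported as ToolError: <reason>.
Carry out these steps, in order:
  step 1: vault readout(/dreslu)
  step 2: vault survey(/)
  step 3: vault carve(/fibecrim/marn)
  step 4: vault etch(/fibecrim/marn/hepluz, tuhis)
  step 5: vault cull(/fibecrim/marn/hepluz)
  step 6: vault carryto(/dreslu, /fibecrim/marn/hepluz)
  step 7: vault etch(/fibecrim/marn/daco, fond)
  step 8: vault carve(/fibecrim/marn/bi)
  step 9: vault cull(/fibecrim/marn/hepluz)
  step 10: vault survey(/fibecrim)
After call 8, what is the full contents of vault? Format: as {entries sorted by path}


I use vault readout with /dreslu, — result: fihitund.
Invoking vault survey with /, → [dreslu, fibecrim/].
I use vault carve with /fibecrim/marn, which returns ok.
Calling vault etch with /fibecrim/marn/hepluz, tuhis, and see created.
I call vault cull with /fibecrim/marn/hepluz, — result: ok.
Using vault carryto with /dreslu, /fibecrim/marn/hepluz, yielding ok.
Using vault etch with /fibecrim/marn/daco, fond, which returns created.
Next I call vault carve with /fibecrim/marn/bi: ok.
Next I call vault cull with /fibecrim/marn/hepluz, → ok.
I call vault survey with /fibecrim, and see [marn/].

Answer: {fibecrim/, fibecrim/marn/, fibecrim/marn/bi/, fibecrim/marn/daco=fond, fibecrim/marn/hepluz=fihitund}


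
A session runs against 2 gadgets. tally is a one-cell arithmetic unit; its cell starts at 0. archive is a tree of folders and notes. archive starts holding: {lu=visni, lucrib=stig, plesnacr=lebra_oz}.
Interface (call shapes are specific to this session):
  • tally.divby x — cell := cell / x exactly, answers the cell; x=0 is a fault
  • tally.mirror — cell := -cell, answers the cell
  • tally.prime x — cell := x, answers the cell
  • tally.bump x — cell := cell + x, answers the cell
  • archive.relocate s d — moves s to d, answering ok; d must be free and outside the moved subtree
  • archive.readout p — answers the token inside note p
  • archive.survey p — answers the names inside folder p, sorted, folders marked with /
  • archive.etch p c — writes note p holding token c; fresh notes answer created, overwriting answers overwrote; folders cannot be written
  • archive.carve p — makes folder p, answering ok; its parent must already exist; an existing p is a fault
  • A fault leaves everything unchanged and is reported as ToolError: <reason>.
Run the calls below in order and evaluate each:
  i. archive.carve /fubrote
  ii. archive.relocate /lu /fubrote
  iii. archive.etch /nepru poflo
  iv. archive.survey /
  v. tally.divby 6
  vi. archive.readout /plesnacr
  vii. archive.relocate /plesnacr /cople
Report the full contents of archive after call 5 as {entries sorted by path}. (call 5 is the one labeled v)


Answer: {fubrote/, lu=visni, lucrib=stig, nepru=poflo, plesnacr=lebra_oz}

Derivation:
·→ archive.carve(p='/fubrote')
·← ok
·→ archive.relocate(s='/lu', d='/fubrote')
·← ToolError: exists
·→ archive.etch(p='/nepru', c='poflo')
·← created
·→ archive.survey(p='/')
·← [fubrote/, lu, lucrib, nepru, plesnacr]
·→ tally.divby(x='6')
·← 0
·→ archive.readout(p='/plesnacr')
·← lebra_oz
·→ archive.relocate(s='/plesnacr', d='/cople')
·← ok


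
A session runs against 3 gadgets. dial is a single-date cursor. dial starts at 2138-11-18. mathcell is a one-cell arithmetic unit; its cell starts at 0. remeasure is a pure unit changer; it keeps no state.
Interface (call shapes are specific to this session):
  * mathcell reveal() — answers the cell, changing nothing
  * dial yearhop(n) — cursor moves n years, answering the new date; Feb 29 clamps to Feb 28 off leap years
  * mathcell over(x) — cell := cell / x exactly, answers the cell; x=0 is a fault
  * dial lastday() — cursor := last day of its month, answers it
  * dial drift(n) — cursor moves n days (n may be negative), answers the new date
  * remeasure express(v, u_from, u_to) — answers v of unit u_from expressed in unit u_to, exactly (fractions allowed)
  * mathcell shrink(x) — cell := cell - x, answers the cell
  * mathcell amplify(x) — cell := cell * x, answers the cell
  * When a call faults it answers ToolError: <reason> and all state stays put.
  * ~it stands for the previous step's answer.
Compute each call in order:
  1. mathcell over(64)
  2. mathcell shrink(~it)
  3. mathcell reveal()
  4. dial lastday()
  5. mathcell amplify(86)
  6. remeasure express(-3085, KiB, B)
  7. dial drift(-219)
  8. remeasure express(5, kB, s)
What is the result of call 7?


I try mathcell over using x=64, which returns 0.
Next I call mathcell shrink using x=~it: 0.
I use mathcell reveal, and see 0.
Then dial lastday, and get 2138-11-30.
Calling mathcell amplify using x=86, — result: 0.
I call remeasure express using v=-3085, u_from=KiB, u_to=B, and observe -3159040.
I run dial drift using n=-219, → 2138-04-25.
Then remeasure express using v=5, u_from=kB, u_to=s, and see ToolError: incompatible units.

Answer: 2138-04-25


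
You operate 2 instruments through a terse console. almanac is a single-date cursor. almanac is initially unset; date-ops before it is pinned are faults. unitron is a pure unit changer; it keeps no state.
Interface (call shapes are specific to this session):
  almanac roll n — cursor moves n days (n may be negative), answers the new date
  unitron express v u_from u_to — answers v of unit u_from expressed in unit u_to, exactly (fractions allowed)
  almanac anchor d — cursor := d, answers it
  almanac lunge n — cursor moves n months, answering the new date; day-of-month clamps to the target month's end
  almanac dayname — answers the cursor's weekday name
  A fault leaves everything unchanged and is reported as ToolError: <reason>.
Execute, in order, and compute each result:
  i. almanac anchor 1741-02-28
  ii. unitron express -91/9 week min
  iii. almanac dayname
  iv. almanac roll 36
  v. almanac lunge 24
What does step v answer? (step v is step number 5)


Answer: 1743-04-05

Derivation:
CALL almanac anchor[1741-02-28]
RET  1741-02-28
CALL unitron express[-91/9; week; min]
RET  -101920
CALL almanac dayname[]
RET  Tuesday
CALL almanac roll[36]
RET  1741-04-05
CALL almanac lunge[24]
RET  1743-04-05


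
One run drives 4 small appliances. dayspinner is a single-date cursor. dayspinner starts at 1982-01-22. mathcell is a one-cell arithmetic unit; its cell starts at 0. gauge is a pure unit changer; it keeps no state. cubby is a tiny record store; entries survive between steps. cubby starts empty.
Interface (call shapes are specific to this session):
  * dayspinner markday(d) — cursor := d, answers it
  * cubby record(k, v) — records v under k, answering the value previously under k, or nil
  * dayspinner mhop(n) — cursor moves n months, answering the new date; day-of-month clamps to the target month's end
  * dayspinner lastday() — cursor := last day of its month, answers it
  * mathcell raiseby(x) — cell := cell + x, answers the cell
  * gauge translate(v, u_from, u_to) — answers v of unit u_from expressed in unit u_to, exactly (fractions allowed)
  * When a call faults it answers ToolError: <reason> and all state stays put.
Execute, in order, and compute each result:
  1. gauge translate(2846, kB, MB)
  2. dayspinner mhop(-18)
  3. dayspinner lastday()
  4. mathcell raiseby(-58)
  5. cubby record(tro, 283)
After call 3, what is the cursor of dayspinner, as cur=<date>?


>> gauge translate(v: 2846, u_from: kB, u_to: MB)
<< 1423/500
>> dayspinner mhop(n: -18)
<< 1980-07-22
>> dayspinner lastday()
<< 1980-07-31
>> mathcell raiseby(x: -58)
<< -58
>> cubby record(k: tro, v: 283)
<< nil

Answer: cur=1980-07-31


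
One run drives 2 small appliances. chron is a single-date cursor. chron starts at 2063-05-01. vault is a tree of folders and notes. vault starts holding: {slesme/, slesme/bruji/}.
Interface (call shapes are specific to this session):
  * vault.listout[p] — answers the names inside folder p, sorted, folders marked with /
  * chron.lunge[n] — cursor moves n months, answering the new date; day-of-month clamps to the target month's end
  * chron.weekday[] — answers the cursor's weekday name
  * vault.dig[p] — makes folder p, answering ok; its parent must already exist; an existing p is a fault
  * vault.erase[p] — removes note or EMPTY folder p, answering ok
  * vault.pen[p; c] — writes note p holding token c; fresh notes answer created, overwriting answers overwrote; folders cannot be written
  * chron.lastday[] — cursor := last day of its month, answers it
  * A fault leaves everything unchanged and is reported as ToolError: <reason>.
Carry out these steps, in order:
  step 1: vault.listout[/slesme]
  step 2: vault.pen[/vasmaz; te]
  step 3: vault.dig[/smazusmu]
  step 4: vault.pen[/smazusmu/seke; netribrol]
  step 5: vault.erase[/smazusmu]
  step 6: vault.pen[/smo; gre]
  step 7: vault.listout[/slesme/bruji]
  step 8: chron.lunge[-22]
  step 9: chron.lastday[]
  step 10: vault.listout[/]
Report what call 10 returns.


Calling vault.listout with /slesme, which returns [bruji/].
Next I call vault.pen with /vasmaz, te, and see created.
Then vault.dig with /smazusmu, and observe ok.
I run vault.pen with /smazusmu/seke, netribrol, → created.
I run vault.erase with /smazusmu, and observe ToolError: not empty.
Then vault.pen with /smo, gre, and observe created.
I use vault.listout with /slesme/bruji, yielding [].
I call chron.lunge with -22, and see 2061-07-01.
I run chron.lastday, and get 2061-07-31.
Then vault.listout with /, which returns [slesme/, smazusmu/, smo, vasmaz].

Answer: [slesme/, smazusmu/, smo, vasmaz]


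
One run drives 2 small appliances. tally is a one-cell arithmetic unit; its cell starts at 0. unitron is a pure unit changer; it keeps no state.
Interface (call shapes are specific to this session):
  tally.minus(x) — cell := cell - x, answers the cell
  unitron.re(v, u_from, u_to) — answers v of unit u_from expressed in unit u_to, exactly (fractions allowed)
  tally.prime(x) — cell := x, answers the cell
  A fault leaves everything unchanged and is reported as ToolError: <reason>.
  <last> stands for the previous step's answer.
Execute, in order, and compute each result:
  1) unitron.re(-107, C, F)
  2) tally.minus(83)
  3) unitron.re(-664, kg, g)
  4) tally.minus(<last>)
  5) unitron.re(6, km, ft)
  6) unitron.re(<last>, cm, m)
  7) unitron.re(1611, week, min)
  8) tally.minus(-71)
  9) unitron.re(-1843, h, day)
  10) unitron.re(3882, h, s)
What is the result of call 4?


Answer: 663917

Derivation:
→ re(-107, C, F)
← -803/5
→ minus(83)
← -83
→ re(-664, kg, g)
← -664000
→ minus(<last>)
← 663917
→ re(6, km, ft)
← 2500000/127
→ re(<last>, cm, m)
← 25000/127
→ re(1611, week, min)
← 16238880
→ minus(-71)
← 663988
→ re(-1843, h, day)
← -1843/24
→ re(3882, h, s)
← 13975200


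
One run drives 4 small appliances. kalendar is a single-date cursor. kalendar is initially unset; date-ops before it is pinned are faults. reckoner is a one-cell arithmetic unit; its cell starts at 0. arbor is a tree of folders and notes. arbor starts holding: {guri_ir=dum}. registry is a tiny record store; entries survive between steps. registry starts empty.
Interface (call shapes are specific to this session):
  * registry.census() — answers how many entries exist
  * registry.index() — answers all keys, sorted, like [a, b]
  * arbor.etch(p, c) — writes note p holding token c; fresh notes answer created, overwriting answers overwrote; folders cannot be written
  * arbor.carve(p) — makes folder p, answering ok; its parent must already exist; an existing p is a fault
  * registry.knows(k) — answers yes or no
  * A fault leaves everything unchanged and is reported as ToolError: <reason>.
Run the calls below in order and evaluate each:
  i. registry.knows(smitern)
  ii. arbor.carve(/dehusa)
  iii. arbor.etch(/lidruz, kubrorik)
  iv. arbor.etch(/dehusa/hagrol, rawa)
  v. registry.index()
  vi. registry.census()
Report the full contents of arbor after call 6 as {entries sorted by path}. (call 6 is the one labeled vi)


Step: registry.knows[k='smitern']
Result: no
Step: arbor.carve[p='/dehusa']
Result: ok
Step: arbor.etch[p='/lidruz'; c='kubrorik']
Result: created
Step: arbor.etch[p='/dehusa/hagrol'; c='rawa']
Result: created
Step: registry.index[]
Result: []
Step: registry.census[]
Result: 0

Answer: {dehusa/, dehusa/hagrol=rawa, guri_ir=dum, lidruz=kubrorik}


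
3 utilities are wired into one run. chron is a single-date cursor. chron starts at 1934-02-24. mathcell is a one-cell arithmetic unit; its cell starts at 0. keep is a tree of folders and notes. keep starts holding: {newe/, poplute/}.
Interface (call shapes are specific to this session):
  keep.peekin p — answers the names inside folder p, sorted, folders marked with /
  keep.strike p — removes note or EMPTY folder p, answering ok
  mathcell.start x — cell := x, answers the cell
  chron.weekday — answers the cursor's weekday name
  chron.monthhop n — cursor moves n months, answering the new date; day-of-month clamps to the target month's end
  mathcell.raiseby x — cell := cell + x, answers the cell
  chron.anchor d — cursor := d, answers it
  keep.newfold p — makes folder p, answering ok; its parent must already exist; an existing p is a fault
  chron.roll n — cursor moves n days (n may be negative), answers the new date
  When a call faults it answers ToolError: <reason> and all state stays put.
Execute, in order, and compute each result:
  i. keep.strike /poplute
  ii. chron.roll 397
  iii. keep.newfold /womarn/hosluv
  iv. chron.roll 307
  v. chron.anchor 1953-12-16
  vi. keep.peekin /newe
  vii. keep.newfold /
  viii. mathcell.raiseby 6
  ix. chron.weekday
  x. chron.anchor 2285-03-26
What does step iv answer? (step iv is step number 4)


Answer: 1936-01-29

Derivation:
;; keep.strike(p=/poplute) == ok
;; chron.roll(n=397) == 1935-03-28
;; keep.newfold(p=/womarn/hosluv) == ToolError: no parent
;; chron.roll(n=307) == 1936-01-29
;; chron.anchor(d=1953-12-16) == 1953-12-16
;; keep.peekin(p=/newe) == []
;; keep.newfold(p=/) == ToolError: exists
;; mathcell.raiseby(x=6) == 6
;; chron.weekday() == Wednesday
;; chron.anchor(d=2285-03-26) == 2285-03-26


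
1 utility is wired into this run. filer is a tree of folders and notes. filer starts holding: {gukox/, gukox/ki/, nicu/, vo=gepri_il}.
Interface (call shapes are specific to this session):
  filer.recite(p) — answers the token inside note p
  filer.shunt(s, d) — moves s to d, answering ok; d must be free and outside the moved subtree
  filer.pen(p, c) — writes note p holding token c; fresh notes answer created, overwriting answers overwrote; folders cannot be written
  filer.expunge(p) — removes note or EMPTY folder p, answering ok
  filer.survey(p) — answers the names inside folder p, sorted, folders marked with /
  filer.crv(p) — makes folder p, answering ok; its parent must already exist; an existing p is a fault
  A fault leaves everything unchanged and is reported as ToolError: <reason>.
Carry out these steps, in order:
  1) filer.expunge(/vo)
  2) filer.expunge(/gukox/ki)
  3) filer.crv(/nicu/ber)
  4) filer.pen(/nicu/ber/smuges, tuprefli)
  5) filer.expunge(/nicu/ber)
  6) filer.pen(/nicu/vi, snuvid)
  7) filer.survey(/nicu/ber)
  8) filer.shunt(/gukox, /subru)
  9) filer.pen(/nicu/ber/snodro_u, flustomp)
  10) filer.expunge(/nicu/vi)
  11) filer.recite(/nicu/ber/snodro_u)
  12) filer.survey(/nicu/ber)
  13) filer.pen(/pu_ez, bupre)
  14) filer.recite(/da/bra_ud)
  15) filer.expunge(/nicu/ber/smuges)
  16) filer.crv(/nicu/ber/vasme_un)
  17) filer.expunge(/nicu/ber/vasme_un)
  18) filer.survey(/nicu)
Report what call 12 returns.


! filer.expunge(p: /vo) ~> ok
! filer.expunge(p: /gukox/ki) ~> ok
! filer.crv(p: /nicu/ber) ~> ok
! filer.pen(p: /nicu/ber/smuges, c: tuprefli) ~> created
! filer.expunge(p: /nicu/ber) ~> ToolError: not empty
! filer.pen(p: /nicu/vi, c: snuvid) ~> created
! filer.survey(p: /nicu/ber) ~> [smuges]
! filer.shunt(s: /gukox, d: /subru) ~> ok
! filer.pen(p: /nicu/ber/snodro_u, c: flustomp) ~> created
! filer.expunge(p: /nicu/vi) ~> ok
! filer.recite(p: /nicu/ber/snodro_u) ~> flustomp
! filer.survey(p: /nicu/ber) ~> [smuges, snodro_u]
! filer.pen(p: /pu_ez, c: bupre) ~> created
! filer.recite(p: /da/bra_ud) ~> ToolError: not found
! filer.expunge(p: /nicu/ber/smuges) ~> ok
! filer.crv(p: /nicu/ber/vasme_un) ~> ok
! filer.expunge(p: /nicu/ber/vasme_un) ~> ok
! filer.survey(p: /nicu) ~> [ber/]

Answer: [smuges, snodro_u]


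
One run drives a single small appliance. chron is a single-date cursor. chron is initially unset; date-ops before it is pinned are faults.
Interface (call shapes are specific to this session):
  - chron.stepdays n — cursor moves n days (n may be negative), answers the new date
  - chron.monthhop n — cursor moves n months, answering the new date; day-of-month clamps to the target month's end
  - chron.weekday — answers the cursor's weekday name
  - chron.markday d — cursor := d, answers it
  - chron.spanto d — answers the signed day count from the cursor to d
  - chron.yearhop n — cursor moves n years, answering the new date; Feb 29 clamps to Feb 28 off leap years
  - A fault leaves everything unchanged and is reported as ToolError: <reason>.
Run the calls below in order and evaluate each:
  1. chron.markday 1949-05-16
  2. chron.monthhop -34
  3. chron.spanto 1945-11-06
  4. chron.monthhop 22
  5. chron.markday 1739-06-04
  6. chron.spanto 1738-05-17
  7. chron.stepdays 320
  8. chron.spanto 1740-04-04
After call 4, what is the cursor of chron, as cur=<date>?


Answer: cur=1948-05-16

Derivation:
→ chron.markday(d='1949-05-16')
← 1949-05-16
→ chron.monthhop(n='-34')
← 1946-07-16
→ chron.spanto(d='1945-11-06')
← -252
→ chron.monthhop(n='22')
← 1948-05-16
→ chron.markday(d='1739-06-04')
← 1739-06-04
→ chron.spanto(d='1738-05-17')
← -383
→ chron.stepdays(n='320')
← 1740-04-19
→ chron.spanto(d='1740-04-04')
← -15


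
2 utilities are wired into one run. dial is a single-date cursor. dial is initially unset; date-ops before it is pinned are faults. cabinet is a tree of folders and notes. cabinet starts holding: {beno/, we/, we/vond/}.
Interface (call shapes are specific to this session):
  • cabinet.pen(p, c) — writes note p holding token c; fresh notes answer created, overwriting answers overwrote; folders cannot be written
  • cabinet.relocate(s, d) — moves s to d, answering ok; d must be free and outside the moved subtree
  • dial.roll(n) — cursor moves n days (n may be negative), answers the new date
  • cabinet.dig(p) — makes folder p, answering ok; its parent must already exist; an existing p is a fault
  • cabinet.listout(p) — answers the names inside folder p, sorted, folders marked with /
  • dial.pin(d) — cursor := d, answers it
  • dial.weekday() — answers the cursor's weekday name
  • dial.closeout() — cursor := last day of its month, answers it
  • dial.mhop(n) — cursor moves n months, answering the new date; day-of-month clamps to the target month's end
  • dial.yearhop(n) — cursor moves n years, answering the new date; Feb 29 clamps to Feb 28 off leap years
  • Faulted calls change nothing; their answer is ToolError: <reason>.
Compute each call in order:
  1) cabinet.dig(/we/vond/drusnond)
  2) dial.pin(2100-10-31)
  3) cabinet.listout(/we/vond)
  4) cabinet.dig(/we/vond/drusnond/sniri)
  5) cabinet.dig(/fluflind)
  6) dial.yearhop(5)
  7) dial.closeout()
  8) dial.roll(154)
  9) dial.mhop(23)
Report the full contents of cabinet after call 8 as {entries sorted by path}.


Calling cabinet.dig(p→/we/vond/drusnond), and observe ok.
Invoking dial.pin(d→2100-10-31), yielding 2100-10-31.
I try cabinet.listout(p→/we/vond), giving [drusnond/].
I use cabinet.dig(p→/we/vond/drusnond/sniri): ok.
I try cabinet.dig(p→/fluflind), yielding ok.
I use dial.yearhop(n→5), giving 2105-10-31.
Using dial.closeout, → 2105-10-31.
I call dial.roll(n→154), which returns 2106-04-03.
Next I call dial.mhop(n→23), → 2108-03-03.

Answer: {beno/, fluflind/, we/, we/vond/, we/vond/drusnond/, we/vond/drusnond/sniri/}


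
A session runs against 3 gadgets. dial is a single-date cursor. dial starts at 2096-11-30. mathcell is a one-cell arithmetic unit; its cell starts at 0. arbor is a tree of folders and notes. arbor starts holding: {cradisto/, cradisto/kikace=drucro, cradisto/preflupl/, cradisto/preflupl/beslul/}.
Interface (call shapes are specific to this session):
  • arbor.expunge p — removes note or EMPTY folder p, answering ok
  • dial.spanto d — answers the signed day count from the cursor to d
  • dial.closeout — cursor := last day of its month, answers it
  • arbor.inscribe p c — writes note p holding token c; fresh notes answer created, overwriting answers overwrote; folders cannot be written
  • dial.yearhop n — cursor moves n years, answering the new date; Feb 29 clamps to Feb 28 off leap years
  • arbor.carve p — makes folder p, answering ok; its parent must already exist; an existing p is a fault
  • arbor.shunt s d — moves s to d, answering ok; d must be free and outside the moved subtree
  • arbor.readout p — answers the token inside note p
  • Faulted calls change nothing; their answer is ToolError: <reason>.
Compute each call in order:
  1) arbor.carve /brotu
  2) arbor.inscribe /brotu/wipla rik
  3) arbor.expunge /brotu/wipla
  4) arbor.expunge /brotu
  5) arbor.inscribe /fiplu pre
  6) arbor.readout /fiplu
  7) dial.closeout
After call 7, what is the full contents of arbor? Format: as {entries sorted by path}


I run arbor.carve using p='/brotu', — result: ok.
Now I run arbor.inscribe using p='/brotu/wipla', c='rik', and get created.
I try arbor.expunge using p='/brotu/wipla', giving ok.
I use arbor.expunge using p='/brotu', and get ok.
Then arbor.inscribe using p='/fiplu', c='pre', and observe created.
I call arbor.readout using p='/fiplu', → pre.
Calling dial.closeout(), which returns 2096-11-30.

Answer: {cradisto/, cradisto/kikace=drucro, cradisto/preflupl/, cradisto/preflupl/beslul/, fiplu=pre}


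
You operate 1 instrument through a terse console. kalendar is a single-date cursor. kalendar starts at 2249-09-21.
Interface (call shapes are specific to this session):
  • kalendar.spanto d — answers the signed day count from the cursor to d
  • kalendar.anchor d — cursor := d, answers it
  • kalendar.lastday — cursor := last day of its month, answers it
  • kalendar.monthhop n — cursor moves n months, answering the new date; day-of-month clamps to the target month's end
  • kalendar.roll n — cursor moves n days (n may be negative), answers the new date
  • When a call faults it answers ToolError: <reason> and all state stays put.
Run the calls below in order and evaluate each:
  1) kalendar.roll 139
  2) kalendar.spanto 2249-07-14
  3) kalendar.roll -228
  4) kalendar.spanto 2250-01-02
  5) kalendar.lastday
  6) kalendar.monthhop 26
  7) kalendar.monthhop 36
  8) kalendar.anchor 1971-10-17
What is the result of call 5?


Answer: 2249-06-30

Derivation:
# 1. roll(n=139) => 2250-02-07
# 2. spanto(d=2249-07-14) => -208
# 3. roll(n=-228) => 2249-06-24
# 4. spanto(d=2250-01-02) => 192
# 5. lastday() => 2249-06-30
# 6. monthhop(n=26) => 2251-08-30
# 7. monthhop(n=36) => 2254-08-30
# 8. anchor(d=1971-10-17) => 1971-10-17


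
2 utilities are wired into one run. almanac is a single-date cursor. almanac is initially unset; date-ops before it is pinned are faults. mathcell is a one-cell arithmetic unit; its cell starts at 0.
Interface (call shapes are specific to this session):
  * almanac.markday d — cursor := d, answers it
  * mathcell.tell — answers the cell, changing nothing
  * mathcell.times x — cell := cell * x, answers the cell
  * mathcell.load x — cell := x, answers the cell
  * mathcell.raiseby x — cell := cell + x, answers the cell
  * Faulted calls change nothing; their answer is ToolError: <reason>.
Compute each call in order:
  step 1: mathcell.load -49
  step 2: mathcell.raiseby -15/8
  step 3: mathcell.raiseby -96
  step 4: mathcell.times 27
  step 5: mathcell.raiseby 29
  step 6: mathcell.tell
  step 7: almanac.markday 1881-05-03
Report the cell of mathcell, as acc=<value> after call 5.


Answer: acc=-31493/8

Derivation:
>> load(x=-49)
<< -49
>> raiseby(x=-15/8)
<< -407/8
>> raiseby(x=-96)
<< -1175/8
>> times(x=27)
<< -31725/8
>> raiseby(x=29)
<< -31493/8
>> tell()
<< -31493/8
>> markday(d=1881-05-03)
<< 1881-05-03


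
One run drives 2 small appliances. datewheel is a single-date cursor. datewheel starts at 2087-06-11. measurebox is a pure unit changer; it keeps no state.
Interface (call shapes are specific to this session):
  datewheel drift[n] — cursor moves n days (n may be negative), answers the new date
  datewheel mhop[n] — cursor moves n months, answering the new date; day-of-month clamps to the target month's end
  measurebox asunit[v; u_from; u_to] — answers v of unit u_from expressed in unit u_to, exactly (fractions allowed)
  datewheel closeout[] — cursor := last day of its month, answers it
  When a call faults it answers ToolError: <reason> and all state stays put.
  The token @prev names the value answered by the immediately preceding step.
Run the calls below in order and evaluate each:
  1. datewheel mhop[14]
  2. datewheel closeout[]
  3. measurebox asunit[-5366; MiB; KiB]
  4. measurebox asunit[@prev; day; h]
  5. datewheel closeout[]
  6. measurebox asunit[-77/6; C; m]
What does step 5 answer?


! datewheel mhop(14) : 2088-08-11
! datewheel closeout() : 2088-08-31
! measurebox asunit(-5366, MiB, KiB) : -5494784
! measurebox asunit(@prev, day, h) : -131874816
! datewheel closeout() : 2088-08-31
! measurebox asunit(-77/6, C, m) : ToolError: incompatible units

Answer: 2088-08-31


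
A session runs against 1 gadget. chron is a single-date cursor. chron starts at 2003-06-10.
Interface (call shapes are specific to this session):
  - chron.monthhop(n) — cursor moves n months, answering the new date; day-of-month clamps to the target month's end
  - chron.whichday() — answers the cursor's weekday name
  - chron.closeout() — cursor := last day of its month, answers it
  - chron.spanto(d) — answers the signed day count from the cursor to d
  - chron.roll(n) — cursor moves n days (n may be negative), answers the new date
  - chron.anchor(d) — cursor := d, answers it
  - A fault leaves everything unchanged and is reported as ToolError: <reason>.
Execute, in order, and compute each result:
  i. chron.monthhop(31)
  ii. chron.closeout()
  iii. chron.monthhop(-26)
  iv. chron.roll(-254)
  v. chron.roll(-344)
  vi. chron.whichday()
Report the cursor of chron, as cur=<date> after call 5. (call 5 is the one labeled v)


Answer: cur=2002-04-11

Derivation:
-> chron.monthhop(n→31)
<- 2006-01-10
-> chron.closeout()
<- 2006-01-31
-> chron.monthhop(n→-26)
<- 2003-11-30
-> chron.roll(n→-254)
<- 2003-03-21
-> chron.roll(n→-344)
<- 2002-04-11
-> chron.whichday()
<- Thursday


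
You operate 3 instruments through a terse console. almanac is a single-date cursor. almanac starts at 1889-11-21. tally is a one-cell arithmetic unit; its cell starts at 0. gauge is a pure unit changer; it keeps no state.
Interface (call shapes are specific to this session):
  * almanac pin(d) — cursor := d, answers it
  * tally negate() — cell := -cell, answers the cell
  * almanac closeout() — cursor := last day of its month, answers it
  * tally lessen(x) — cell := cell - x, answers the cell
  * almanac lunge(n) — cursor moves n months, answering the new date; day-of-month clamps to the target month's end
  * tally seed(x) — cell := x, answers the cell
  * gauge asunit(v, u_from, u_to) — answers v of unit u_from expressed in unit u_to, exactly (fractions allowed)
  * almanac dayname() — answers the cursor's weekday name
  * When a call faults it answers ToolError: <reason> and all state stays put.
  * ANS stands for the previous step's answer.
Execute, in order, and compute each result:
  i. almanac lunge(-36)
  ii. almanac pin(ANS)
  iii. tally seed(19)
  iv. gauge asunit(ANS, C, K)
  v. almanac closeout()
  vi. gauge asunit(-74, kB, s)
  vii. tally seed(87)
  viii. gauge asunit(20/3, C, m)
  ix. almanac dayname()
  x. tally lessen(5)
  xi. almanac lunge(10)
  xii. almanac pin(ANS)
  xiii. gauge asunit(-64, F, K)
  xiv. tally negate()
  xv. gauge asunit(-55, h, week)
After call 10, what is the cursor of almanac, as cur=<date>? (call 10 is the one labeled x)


-- 1. almanac lunge(-36) : 1886-11-21
-- 2. almanac pin(ANS) : 1886-11-21
-- 3. tally seed(19) : 19
-- 4. gauge asunit(ANS, C, K) : 5843/20
-- 5. almanac closeout() : 1886-11-30
-- 6. gauge asunit(-74, kB, s) : ToolError: incompatible units
-- 7. tally seed(87) : 87
-- 8. gauge asunit(20/3, C, m) : ToolError: incompatible units
-- 9. almanac dayname() : Tuesday
-- 10. tally lessen(5) : 82
-- 11. almanac lunge(10) : 1887-09-30
-- 12. almanac pin(ANS) : 1887-09-30
-- 13. gauge asunit(-64, F, K) : 13189/60
-- 14. tally negate() : -82
-- 15. gauge asunit(-55, h, week) : -55/168

Answer: cur=1886-11-30


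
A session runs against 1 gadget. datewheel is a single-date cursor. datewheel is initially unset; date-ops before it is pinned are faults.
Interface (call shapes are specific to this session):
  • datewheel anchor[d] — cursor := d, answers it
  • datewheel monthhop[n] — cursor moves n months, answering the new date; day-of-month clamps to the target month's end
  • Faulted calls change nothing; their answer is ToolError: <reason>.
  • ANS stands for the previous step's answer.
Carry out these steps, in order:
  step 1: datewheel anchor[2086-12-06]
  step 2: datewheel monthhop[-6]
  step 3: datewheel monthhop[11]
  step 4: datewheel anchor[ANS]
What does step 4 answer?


Answer: 2087-05-06

Derivation:
;; 1. datewheel anchor(d: 2086-12-06) -> 2086-12-06
;; 2. datewheel monthhop(n: -6) -> 2086-06-06
;; 3. datewheel monthhop(n: 11) -> 2087-05-06
;; 4. datewheel anchor(d: ANS) -> 2087-05-06


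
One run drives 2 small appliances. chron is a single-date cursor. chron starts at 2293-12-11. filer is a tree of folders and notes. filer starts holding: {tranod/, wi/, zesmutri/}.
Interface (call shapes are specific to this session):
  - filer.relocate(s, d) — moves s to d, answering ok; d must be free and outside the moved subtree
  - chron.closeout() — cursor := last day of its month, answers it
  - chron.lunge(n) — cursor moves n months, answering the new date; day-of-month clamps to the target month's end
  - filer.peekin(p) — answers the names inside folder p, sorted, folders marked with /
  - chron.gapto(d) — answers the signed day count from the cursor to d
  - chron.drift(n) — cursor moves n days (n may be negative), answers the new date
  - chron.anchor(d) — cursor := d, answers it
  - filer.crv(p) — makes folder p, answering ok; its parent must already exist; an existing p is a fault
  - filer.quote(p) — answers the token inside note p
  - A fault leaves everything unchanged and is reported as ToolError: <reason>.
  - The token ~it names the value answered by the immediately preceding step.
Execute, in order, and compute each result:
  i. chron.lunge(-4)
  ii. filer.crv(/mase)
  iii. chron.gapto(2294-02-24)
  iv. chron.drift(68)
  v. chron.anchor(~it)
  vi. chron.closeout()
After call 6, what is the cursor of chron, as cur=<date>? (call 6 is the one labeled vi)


% chron.lunge(n→-4) == 2293-08-11
% filer.crv(p→/mase) == ok
% chron.gapto(d→2294-02-24) == 197
% chron.drift(n→68) == 2293-10-18
% chron.anchor(d→~it) == 2293-10-18
% chron.closeout() == 2293-10-31

Answer: cur=2293-10-31


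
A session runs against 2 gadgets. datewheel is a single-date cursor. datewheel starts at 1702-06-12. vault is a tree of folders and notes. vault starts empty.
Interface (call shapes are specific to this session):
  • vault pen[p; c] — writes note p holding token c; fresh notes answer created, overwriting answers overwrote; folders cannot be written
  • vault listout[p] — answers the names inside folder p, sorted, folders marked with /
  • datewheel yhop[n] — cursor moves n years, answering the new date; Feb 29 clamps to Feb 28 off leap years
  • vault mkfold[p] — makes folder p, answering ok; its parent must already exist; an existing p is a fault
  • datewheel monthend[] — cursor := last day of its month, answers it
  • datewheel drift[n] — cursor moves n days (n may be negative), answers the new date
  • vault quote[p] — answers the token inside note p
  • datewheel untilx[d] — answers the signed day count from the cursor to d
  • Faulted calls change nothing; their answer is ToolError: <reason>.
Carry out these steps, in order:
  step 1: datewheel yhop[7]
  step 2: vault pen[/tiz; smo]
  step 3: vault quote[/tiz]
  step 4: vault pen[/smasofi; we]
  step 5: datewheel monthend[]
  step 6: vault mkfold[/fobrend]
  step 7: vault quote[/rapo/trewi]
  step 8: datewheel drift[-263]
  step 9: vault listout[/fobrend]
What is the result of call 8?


CALL datewheel yhop[n=7]
RET  1709-06-12
CALL vault pen[p=/tiz; c=smo]
RET  created
CALL vault quote[p=/tiz]
RET  smo
CALL vault pen[p=/smasofi; c=we]
RET  created
CALL datewheel monthend[]
RET  1709-06-30
CALL vault mkfold[p=/fobrend]
RET  ok
CALL vault quote[p=/rapo/trewi]
RET  ToolError: not found
CALL datewheel drift[n=-263]
RET  1708-10-10
CALL vault listout[p=/fobrend]
RET  []

Answer: 1708-10-10


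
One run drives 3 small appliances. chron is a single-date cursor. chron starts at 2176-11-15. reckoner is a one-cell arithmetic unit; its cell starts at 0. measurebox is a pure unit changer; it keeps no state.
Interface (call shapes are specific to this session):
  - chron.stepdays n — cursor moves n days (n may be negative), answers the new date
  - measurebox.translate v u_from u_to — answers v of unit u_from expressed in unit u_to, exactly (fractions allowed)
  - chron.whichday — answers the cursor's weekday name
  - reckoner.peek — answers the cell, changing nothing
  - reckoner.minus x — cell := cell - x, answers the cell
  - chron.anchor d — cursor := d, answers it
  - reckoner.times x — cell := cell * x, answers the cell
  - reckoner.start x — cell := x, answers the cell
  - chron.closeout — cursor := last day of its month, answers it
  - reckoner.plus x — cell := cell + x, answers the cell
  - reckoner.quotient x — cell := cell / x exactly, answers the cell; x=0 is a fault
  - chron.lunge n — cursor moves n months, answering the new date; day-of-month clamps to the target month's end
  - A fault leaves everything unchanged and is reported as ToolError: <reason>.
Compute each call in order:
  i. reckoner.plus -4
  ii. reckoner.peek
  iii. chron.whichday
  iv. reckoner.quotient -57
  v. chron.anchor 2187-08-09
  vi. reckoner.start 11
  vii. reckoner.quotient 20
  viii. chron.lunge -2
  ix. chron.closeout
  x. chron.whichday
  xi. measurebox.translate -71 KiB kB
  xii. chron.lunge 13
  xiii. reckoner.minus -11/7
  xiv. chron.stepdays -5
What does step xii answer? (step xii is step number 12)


Answer: 2188-07-30

Derivation:
>>> plus -4
= -4
>>> peek
= -4
>>> whichday
= Friday
>>> quotient -57
= 4/57
>>> anchor 2187-08-09
= 2187-08-09
>>> start 11
= 11
>>> quotient 20
= 11/20
>>> lunge -2
= 2187-06-09
>>> closeout
= 2187-06-30
>>> whichday
= Saturday
>>> translate -71 KiB kB
= -9088/125
>>> lunge 13
= 2188-07-30
>>> minus -11/7
= 297/140
>>> stepdays -5
= 2188-07-25
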